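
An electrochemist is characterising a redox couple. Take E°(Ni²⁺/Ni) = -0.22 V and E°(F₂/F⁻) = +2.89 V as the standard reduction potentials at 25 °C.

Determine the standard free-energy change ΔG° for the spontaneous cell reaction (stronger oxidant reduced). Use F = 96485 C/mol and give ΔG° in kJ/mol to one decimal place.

-600.1 kJ/mol

F₂/F⁻ (E° = +2.89 V) is the cathode; Ni²⁺/Ni (E° = -0.22 V) is the anode, so E°cell = +3.11 V.
Balancing electrons gives n = 2 (lcm of 2 and 2).
ΔG° = −nFE° = −(2)(96485)(+3.11) = -600,137 J = -600.1 kJ/mol.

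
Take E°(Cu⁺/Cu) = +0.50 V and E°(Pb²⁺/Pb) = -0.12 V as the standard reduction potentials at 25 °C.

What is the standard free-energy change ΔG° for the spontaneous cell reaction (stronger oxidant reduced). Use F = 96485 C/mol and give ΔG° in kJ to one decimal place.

Cu⁺/Cu (E° = +0.50 V) is the cathode; Pb²⁺/Pb (E° = -0.12 V) is the anode, so E°cell = +0.62 V.
Balancing electrons gives n = 2 (lcm of 1 and 2).
ΔG° = −nFE° = −(2)(96485)(+0.62) = -119,641 J = -119.6 kJ.

-119.6 kJ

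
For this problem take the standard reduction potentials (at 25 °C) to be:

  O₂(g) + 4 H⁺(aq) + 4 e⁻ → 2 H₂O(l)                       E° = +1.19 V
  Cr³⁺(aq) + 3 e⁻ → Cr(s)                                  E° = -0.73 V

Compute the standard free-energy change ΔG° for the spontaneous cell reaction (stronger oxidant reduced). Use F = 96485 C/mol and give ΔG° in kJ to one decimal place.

-2223.0 kJ

O₂/H₂O (E° = +1.19 V) is the cathode; Cr³⁺/Cr (E° = -0.73 V) is the anode, so E°cell = +1.92 V.
Balancing electrons gives n = 12 (lcm of 4 and 3).
ΔG° = −nFE° = −(12)(96485)(+1.92) = -2,223,014 J = -2223.0 kJ.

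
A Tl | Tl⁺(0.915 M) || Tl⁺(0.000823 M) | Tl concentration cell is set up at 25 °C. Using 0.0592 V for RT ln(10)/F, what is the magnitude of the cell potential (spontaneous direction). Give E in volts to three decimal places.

+0.180 V

For a concentration cell E°cell = 0. The 0.915 M side is the cathode (reduction is favoured where [Tl⁺] is higher).
With n = 1, E = −(0.0592/1) log([Tl⁺]ₐₙ/[Tl⁺]꜀ₐₜ) = −(0.0592/1) log(0.000823/0.915) = −(0.0592/1)(-3.046) = +0.180 V.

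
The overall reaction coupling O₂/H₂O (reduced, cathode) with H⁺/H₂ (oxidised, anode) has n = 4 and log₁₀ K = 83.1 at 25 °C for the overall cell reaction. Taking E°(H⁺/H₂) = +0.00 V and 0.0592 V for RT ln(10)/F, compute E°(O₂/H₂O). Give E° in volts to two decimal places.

E°cell = (0.0592/n)·log K = (0.0592/4)(83.1) = +1.230 V.
Since O₂/H₂O is the cathode and H⁺/H₂ the anode, E°cell = E°(O₂/H₂O) − E°(H⁺/H₂).
So E°(O₂/H₂O) = E°cell + E°(H⁺/H₂) = +1.230 + (+0.00) = +1.23 V.

+1.23 V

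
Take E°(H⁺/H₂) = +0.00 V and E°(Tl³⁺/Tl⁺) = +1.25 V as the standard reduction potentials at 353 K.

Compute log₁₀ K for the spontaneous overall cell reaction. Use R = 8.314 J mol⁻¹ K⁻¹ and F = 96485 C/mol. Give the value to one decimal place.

35.7

Cathode: Tl³⁺/Tl⁺; anode: H⁺/H₂. E°cell = (+1.25) − (+0.00) = +1.25 V, with n = 2.
ΔG° = −nFE° = −RT ln K, so ln K = nFE°/(RT) = (2)(96485)(+1.25) / ((8.314)(353)) = 82.189.
log₁₀ K = 82.189 / ln 10 = 35.7.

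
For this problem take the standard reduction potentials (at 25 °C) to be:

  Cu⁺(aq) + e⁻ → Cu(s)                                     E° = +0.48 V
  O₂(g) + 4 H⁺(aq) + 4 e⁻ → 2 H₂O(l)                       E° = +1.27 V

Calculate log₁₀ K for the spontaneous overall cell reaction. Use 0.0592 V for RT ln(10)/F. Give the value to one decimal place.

53.4

Cathode: O₂/H₂O; anode: Cu⁺/Cu. E°cell = +0.79 V, n = 4.
log K = nE°cell / 0.0592 = (4)(+0.79) / 0.0592 = 53.4.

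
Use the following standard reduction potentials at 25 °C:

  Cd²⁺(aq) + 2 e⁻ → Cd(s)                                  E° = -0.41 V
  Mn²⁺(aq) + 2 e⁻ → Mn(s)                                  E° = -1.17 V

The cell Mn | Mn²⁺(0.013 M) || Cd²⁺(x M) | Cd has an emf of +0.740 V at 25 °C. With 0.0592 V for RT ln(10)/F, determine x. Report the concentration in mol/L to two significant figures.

Cd²⁺/Cd is the cathode, Mn²⁺/Mn the anode: E°cell = +0.76 V, n = 2.
Overall reaction: Cd²⁺(aq) + Mn(s) → Cd(s) + Mn²⁺(aq); Q = [Mn²⁺]^1/[Cd²⁺]^1.
From E = E° − (0.0592/n) log Q: log Q = (E° − E)·n/0.0592 = (+0.76 − (+0.740))·2/0.0592 = 0.6757.
So 1·log[Cd²⁺] = 1·log(0.013) − log Q = -1.8861 − (0.6757) = -2.5618; [Cd²⁺] = 10^(-2.5618) ≈ 0.0027 M.

0.0027 M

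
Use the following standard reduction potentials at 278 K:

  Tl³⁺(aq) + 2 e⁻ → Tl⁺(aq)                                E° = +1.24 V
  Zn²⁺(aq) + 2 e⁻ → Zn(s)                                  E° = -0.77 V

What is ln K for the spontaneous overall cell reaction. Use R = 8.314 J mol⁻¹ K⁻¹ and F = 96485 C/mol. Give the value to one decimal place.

Cathode: Tl³⁺/Tl⁺; anode: Zn²⁺/Zn. E°cell = (+1.24) − (-0.77) = +2.01 V, with n = 2.
ΔG° = −nFE° = −RT ln K, so ln K = nFE°/(RT) = (2)(96485)(+2.01) / ((8.314)(278)) = 167.815.

167.8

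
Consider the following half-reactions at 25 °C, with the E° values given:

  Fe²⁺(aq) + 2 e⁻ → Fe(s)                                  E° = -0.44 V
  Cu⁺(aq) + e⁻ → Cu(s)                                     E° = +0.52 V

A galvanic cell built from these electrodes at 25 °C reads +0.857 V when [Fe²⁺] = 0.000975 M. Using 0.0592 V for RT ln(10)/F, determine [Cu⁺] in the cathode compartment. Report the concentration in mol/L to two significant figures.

0.00057 M

Cu⁺/Cu is the cathode, Fe²⁺/Fe the anode: E°cell = +0.96 V, n = 2.
Overall reaction: 2 Cu⁺(aq) + Fe(s) → 2 Cu(s) + Fe²⁺(aq); Q = [Fe²⁺]^1/[Cu⁺]^2.
From E = E° − (0.0592/n) log Q: log Q = (E° − E)·n/0.0592 = (+0.96 − (+0.857))·2/0.0592 = 3.4797.
So 2·log[Cu⁺] = 1·log(0.000975) − log Q = -3.0110 − (3.4797) = -6.4907; log[Cu⁺] = -6.4907 / 2 = -3.2454; [Cu⁺] = 10^(-3.2454) ≈ 0.00057 M.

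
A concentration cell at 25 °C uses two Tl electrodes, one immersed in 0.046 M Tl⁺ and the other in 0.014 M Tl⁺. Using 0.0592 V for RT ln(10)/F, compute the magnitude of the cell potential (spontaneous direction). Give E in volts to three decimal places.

+0.031 V

For a concentration cell E°cell = 0. The 0.046 M side is the cathode (reduction is favoured where [Tl⁺] is higher).
With n = 1, E = −(0.0592/1) log([Tl⁺]ₐₙ/[Tl⁺]꜀ₐₜ) = −(0.0592/1) log(0.014/0.046) = −(0.0592/1)(-0.517) = +0.031 V.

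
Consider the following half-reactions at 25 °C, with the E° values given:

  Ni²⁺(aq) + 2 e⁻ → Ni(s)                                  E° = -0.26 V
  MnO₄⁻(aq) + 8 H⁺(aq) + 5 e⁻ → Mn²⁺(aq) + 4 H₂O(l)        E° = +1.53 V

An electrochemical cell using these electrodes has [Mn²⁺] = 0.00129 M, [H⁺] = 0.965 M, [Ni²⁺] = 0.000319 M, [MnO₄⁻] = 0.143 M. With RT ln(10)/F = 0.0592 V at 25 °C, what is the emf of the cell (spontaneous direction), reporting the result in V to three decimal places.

+1.916 V

MnO₄⁻/Mn²⁺ is the cathode (higher E°), Ni²⁺/Ni the anode: E°cell = +1.53 − (-0.26) = +1.79 V, n = 10.
Overall: 2 MnO₄⁻(aq) + 16 H⁺(aq) + 5 Ni(s) → 2 Mn²⁺(aq) + 8 H₂O(l) + 5 Ni²⁺(aq)
Q = [Mn²⁺]^2·[Ni²⁺]^5 / ([MnO₄⁻]^2·[H⁺]^16); log Q = -21.323.
E = E° − (0.0592/n) log Q = +1.79 − (0.0592/10)(-21.323) = +1.916 V.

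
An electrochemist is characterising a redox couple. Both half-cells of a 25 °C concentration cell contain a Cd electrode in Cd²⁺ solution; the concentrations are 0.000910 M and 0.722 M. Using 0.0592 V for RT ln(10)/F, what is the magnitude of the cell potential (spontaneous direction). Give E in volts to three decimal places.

+0.086 V

For a concentration cell E°cell = 0. The 0.722 M side is the cathode (reduction is favoured where [Cd²⁺] is higher).
With n = 2, E = −(0.0592/2) log([Cd²⁺]ₐₙ/[Cd²⁺]꜀ₐₜ) = −(0.0592/2) log(0.00091/0.722) = −(0.0592/2)(-2.899) = +0.086 V.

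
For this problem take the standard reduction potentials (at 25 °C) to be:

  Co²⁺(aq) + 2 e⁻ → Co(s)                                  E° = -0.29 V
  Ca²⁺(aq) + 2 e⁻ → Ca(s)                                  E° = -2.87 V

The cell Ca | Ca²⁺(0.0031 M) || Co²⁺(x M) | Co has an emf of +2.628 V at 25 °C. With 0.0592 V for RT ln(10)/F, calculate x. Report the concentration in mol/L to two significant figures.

Co²⁺/Co is the cathode, Ca²⁺/Ca the anode: E°cell = +2.58 V, n = 2.
Overall reaction: Co²⁺(aq) + Ca(s) → Co(s) + Ca²⁺(aq); Q = [Ca²⁺]^1/[Co²⁺]^1.
From E = E° − (0.0592/n) log Q: log Q = (E° − E)·n/0.0592 = (+2.58 − (+2.628))·2/0.0592 = -1.6216.
So 1·log[Co²⁺] = 1·log(0.0031) − log Q = -2.5086 − (-1.6216) = -0.8870; [Co²⁺] = 10^(-0.8870) ≈ 0.13 M.

0.13 M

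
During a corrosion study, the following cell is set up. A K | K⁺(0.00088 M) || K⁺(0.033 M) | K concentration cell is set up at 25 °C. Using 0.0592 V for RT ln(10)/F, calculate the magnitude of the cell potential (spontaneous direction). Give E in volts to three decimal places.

For a concentration cell E°cell = 0. The 0.033 M side is the cathode (reduction is favoured where [K⁺] is higher).
With n = 1, E = −(0.0592/1) log([K⁺]ₐₙ/[K⁺]꜀ₐₜ) = −(0.0592/1) log(0.00088/0.033) = −(0.0592/1)(-1.574) = +0.093 V.

+0.093 V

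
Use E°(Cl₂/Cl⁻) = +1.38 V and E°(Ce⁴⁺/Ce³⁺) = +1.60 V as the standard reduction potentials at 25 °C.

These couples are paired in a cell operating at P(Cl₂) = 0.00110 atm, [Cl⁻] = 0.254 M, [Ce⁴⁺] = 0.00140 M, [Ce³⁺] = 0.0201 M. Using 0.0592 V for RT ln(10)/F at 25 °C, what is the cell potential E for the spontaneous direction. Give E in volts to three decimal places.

Ce⁴⁺/Ce³⁺ is the cathode (higher E°), Cl₂/Cl⁻ the anode: E°cell = +1.60 − (+1.38) = +0.22 V, n = 2.
Overall: 2 Ce⁴⁺(aq) + 2 Cl⁻(aq) → 2 Ce³⁺(aq) + Cl₂(g)
Q = [Ce³⁺]^2·P(Cl₂) / ([Ce⁴⁺]^2·[Cl⁻]^2); log Q = 0.546.
E = E° − (0.0592/n) log Q = +0.22 − (0.0592/2)(0.546) = +0.204 V.

+0.204 V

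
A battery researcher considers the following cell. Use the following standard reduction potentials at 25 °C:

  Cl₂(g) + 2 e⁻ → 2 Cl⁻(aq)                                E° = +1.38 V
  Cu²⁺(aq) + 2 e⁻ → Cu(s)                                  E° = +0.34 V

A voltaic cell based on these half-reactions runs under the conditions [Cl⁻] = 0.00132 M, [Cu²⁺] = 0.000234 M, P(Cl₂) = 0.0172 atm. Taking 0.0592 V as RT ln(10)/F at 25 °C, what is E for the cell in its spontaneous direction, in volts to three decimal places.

+1.266 V

Cl₂/Cl⁻ is the cathode (higher E°), Cu²⁺/Cu the anode: E°cell = +1.38 − (+0.34) = +1.04 V, n = 2.
Overall: Cl₂(g) + Cu(s) → 2 Cl⁻(aq) + Cu²⁺(aq)
Q = [Cl⁻]^2·[Cu²⁺] / (P(Cl₂)); log Q = -7.625.
E = E° − (0.0592/n) log Q = +1.04 − (0.0592/2)(-7.625) = +1.266 V.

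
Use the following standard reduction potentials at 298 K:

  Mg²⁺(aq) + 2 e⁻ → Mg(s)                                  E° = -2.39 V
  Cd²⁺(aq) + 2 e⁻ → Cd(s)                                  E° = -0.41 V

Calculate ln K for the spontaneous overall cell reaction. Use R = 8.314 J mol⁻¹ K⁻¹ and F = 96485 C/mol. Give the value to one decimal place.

Cathode: Cd²⁺/Cd; anode: Mg²⁺/Mg. E°cell = (-0.41) − (-2.39) = +1.98 V, with n = 2.
ΔG° = −nFE° = −RT ln K, so ln K = nFE°/(RT) = (2)(96485)(+1.98) / ((8.314)(298)) = 154.216.

154.2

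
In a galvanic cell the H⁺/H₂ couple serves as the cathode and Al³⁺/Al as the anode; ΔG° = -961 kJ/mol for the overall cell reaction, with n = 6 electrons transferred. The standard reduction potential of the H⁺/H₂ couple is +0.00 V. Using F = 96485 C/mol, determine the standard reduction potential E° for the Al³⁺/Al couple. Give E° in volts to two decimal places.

E°cell = −ΔG°/(nF) = −(-961×10³)/((6)(96485)) = +1.660 V.
Since H⁺/H₂ is the cathode and Al³⁺/Al the anode, E°cell = E°(H⁺/H₂) − E°(Al³⁺/Al).
So E°(Al³⁺/Al) = E°(H⁺/H₂) − E°cell = (+0.00) − (+1.660) = -1.66 V.

-1.66 V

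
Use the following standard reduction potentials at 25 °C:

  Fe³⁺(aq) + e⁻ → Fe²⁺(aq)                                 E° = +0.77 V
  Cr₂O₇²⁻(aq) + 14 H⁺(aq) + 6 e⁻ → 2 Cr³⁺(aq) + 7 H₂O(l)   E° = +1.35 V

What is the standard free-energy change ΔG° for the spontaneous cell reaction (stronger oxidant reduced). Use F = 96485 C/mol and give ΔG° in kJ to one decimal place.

Cr₂O₇²⁻/Cr³⁺ (E° = +1.35 V) is the cathode; Fe³⁺/Fe²⁺ (E° = +0.77 V) is the anode, so E°cell = +0.58 V.
Balancing electrons gives n = 6 (lcm of 6 and 1).
ΔG° = −nFE° = −(6)(96485)(+0.58) = -335,768 J = -335.8 kJ.

-335.8 kJ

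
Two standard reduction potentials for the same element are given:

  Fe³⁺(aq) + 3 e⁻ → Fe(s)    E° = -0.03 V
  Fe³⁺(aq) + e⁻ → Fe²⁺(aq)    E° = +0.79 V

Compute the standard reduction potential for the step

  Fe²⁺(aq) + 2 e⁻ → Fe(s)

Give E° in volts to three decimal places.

Sequential free energies add, so n₃E°₃ = n₁E°₁ + n₂E°₂.
With n₃ = 3, and the known step contributing 1×(+0.79) V, the unknown satisfies 2·E° = 3×(-0.03) − 1×(+0.79) = -0.880.
E° = -0.880 / 2 = -0.440 V.

-0.440 V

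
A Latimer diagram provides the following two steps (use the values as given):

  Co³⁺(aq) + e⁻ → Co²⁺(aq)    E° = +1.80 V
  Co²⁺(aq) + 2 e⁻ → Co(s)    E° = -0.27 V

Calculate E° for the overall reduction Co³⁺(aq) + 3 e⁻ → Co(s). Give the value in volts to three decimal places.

+0.420 V

Since ΔG° = −nFE° is additive over sequential reductions, n₃E°₃ = n₁E°₁ + n₂E°₂.
E°₃ = (1×+1.80 + 2×-0.27) / 3 = (+1.260) / 3 = +0.420 V.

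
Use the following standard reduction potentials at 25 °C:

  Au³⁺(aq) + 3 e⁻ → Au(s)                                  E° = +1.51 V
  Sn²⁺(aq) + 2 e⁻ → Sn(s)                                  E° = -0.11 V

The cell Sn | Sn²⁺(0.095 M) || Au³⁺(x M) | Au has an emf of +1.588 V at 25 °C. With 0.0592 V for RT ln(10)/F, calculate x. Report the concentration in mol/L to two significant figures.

0.00070 M

Au³⁺/Au is the cathode, Sn²⁺/Sn the anode: E°cell = +1.62 V, n = 6.
Overall reaction: 2 Au³⁺(aq) + 3 Sn(s) → 2 Au(s) + 3 Sn²⁺(aq); Q = [Sn²⁺]^3/[Au³⁺]^2.
From E = E° − (0.0592/n) log Q: log Q = (E° − E)·n/0.0592 = (+1.62 − (+1.588))·6/0.0592 = 3.2432.
So 2·log[Au³⁺] = 3·log(0.095) − log Q = -3.0668 − (3.2432) = -6.3100; log[Au³⁺] = -6.3100 / 2 = -3.1550; [Au³⁺] = 10^(-3.1550) ≈ 0.00070 M.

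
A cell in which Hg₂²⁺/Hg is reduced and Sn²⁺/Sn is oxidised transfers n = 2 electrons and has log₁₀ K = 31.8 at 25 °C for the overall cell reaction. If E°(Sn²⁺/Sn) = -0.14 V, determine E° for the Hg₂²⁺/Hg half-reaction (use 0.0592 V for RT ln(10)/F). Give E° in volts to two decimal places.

+0.80 V

E°cell = (0.0592/n)·log K = (0.0592/2)(31.8) = +0.941 V.
Since Hg₂²⁺/Hg is the cathode and Sn²⁺/Sn the anode, E°cell = E°(Hg₂²⁺/Hg) − E°(Sn²⁺/Sn).
So E°(Hg₂²⁺/Hg) = E°cell + E°(Sn²⁺/Sn) = +0.941 + (-0.14) = +0.80 V.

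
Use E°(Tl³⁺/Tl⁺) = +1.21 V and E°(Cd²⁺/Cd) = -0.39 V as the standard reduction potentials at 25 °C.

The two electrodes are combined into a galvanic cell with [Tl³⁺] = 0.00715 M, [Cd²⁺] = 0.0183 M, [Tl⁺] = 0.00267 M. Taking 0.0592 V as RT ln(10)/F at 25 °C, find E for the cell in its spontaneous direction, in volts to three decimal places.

+1.664 V

Tl³⁺/Tl⁺ is the cathode (higher E°), Cd²⁺/Cd the anode: E°cell = +1.21 − (-0.39) = +1.60 V, n = 2.
Overall: Tl³⁺(aq) + Cd(s) → Tl⁺(aq) + Cd²⁺(aq)
Q = [Tl⁺]·[Cd²⁺] / ([Tl³⁺]); log Q = -2.165.
E = E° − (0.0592/n) log Q = +1.60 − (0.0592/2)(-2.165) = +1.664 V.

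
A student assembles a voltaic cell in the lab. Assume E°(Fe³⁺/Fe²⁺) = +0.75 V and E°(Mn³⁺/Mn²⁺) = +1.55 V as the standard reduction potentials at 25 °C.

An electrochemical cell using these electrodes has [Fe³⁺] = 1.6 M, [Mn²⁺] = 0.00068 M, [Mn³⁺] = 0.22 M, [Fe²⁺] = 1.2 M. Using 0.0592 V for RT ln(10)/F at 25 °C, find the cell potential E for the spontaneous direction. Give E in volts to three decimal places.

+0.941 V

Mn³⁺/Mn²⁺ is the cathode (higher E°), Fe³⁺/Fe²⁺ the anode: E°cell = +1.55 − (+0.75) = +0.80 V, n = 1.
Overall: Mn³⁺(aq) + Fe²⁺(aq) → Mn²⁺(aq) + Fe³⁺(aq)
Q = [Mn²⁺]·[Fe³⁺] / ([Mn³⁺]·[Fe²⁺]); log Q = -2.385.
E = E° − (0.0592/n) log Q = +0.80 − (0.0592/1)(-2.385) = +0.941 V.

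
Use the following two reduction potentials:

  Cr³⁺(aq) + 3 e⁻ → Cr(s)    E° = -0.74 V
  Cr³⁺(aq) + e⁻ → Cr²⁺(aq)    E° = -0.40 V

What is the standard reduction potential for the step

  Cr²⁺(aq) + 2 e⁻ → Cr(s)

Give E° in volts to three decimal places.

Sequential free energies add, so n₃E°₃ = n₁E°₁ + n₂E°₂.
With n₃ = 3, and the known step contributing 1×(-0.40) V, the unknown satisfies 2·E° = 3×(-0.74) − 1×(-0.40) = -1.820.
E° = -1.820 / 2 = -0.910 V.

-0.910 V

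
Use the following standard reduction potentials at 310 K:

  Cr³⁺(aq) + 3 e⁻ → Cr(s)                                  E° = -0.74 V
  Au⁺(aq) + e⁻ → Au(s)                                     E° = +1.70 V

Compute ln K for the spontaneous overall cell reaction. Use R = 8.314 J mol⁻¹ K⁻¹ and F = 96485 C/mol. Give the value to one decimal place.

Cathode: Au⁺/Au; anode: Cr³⁺/Cr. E°cell = (+1.70) − (-0.74) = +2.44 V, with n = 3.
ΔG° = −nFE° = −RT ln K, so ln K = nFE°/(RT) = (3)(96485)(+2.44) / ((8.314)(310)) = 274.031.

274.0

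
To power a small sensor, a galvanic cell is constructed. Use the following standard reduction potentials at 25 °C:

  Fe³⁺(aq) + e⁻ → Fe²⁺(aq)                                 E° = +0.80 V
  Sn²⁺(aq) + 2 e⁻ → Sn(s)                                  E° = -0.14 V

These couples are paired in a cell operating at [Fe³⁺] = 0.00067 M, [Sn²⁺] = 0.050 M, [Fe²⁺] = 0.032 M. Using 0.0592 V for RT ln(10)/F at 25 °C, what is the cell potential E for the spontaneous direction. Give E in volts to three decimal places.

+0.879 V

Fe³⁺/Fe²⁺ is the cathode (higher E°), Sn²⁺/Sn the anode: E°cell = +0.80 − (-0.14) = +0.94 V, n = 2.
Overall: 2 Fe³⁺(aq) + Sn(s) → 2 Fe²⁺(aq) + Sn²⁺(aq)
Q = [Fe²⁺]^2·[Sn²⁺] / ([Fe³⁺]^2); log Q = 2.057.
E = E° − (0.0592/n) log Q = +0.94 − (0.0592/2)(2.057) = +0.879 V.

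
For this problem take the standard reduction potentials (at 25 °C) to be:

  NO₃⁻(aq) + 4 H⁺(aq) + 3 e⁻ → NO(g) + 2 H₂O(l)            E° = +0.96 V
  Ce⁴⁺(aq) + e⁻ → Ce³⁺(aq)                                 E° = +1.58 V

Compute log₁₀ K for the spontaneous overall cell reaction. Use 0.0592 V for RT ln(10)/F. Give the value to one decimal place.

31.4

Cathode: Ce⁴⁺/Ce³⁺; anode: NO₃⁻/NO. E°cell = +0.62 V, n = 3.
log K = nE°cell / 0.0592 = (3)(+0.62) / 0.0592 = 31.4.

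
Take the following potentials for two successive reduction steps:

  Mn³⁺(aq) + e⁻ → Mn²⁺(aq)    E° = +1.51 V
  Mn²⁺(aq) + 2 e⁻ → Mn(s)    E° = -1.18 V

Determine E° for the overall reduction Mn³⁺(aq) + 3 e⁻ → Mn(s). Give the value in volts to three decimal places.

Since ΔG° = −nFE° is additive over sequential reductions, n₃E°₃ = n₁E°₁ + n₂E°₂.
E°₃ = (1×+1.51 + 2×-1.18) / 3 = (-0.850) / 3 = -0.283 V.
E° values themselves are not directly additive — weighting by electron count is essential.

-0.283 V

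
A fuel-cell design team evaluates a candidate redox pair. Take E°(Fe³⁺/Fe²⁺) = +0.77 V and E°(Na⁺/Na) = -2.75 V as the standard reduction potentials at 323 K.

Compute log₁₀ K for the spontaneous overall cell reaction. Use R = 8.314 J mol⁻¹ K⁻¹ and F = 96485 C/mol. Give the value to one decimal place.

Cathode: Fe³⁺/Fe²⁺; anode: Na⁺/Na. E°cell = (+0.77) − (-2.75) = +3.52 V, with n = 1.
ΔG° = −nFE° = −RT ln K, so ln K = nFE°/(RT) = (1)(96485)(+3.52) / ((8.314)(323)) = 126.471.
log₁₀ K = 126.471 / ln 10 = 54.9.

54.9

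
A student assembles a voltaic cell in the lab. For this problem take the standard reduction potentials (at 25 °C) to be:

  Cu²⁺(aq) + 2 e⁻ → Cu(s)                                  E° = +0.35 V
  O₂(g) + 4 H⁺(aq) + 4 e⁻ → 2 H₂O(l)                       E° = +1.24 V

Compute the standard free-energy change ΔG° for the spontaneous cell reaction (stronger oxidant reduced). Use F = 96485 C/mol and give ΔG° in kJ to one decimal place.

-343.5 kJ

O₂/H₂O (E° = +1.24 V) is the cathode; Cu²⁺/Cu (E° = +0.35 V) is the anode, so E°cell = +0.89 V.
Balancing electrons gives n = 4 (lcm of 4 and 2).
ΔG° = −nFE° = −(4)(96485)(+0.89) = -343,487 J = -343.5 kJ.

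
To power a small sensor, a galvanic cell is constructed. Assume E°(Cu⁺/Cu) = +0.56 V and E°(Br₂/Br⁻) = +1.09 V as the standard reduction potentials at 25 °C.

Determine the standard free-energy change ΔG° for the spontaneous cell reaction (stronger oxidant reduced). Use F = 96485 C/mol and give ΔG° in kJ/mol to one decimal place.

Br₂/Br⁻ (E° = +1.09 V) is the cathode; Cu⁺/Cu (E° = +0.56 V) is the anode, so E°cell = +0.53 V.
Balancing electrons gives n = 2 (lcm of 2 and 1).
ΔG° = −nFE° = −(2)(96485)(+0.53) = -102,274 J = -102.3 kJ/mol.

-102.3 kJ/mol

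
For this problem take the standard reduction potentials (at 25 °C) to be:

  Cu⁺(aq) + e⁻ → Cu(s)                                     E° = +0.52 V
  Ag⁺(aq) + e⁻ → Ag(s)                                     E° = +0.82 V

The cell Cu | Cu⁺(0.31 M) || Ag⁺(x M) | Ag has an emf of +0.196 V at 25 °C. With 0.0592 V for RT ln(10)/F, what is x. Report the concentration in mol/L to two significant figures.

Ag⁺/Ag is the cathode, Cu⁺/Cu the anode: E°cell = +0.30 V, n = 1.
Overall reaction: Ag⁺(aq) + Cu(s) → Ag(s) + Cu⁺(aq); Q = [Cu⁺]^1/[Ag⁺]^1.
From E = E° − (0.0592/n) log Q: log Q = (E° − E)·n/0.0592 = (+0.30 − (+0.196))·1/0.0592 = 1.7568.
So 1·log[Ag⁺] = 1·log(0.31) − log Q = -0.5086 − (1.7568) = -2.2654; [Ag⁺] = 10^(-2.2654) ≈ 0.0054 M.

0.0054 M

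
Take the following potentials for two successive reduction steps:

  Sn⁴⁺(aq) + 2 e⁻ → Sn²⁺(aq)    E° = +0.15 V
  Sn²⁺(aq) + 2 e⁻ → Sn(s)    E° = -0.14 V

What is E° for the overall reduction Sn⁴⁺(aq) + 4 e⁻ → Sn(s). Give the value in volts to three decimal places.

+0.005 V

Since ΔG° = −nFE° is additive over sequential reductions, n₃E°₃ = n₁E°₁ + n₂E°₂.
E°₃ = (2×+0.15 + 2×-0.14) / 4 = (+0.020) / 4 = +0.005 V.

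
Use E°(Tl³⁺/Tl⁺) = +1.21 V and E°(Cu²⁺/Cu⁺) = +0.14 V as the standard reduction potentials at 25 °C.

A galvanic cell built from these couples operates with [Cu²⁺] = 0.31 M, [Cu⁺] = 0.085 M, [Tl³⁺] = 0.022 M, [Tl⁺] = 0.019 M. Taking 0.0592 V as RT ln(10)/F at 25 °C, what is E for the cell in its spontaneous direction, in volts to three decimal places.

+1.039 V

Tl³⁺/Tl⁺ is the cathode (higher E°), Cu²⁺/Cu⁺ the anode: E°cell = +1.21 − (+0.14) = +1.07 V, n = 2.
Overall: Tl³⁺(aq) + 2 Cu⁺(aq) → Tl⁺(aq) + 2 Cu²⁺(aq)
Q = [Tl⁺]·[Cu²⁺]^2 / ([Tl³⁺]·[Cu⁺]^2); log Q = 1.060.
E = E° − (0.0592/n) log Q = +1.07 − (0.0592/2)(1.060) = +1.039 V.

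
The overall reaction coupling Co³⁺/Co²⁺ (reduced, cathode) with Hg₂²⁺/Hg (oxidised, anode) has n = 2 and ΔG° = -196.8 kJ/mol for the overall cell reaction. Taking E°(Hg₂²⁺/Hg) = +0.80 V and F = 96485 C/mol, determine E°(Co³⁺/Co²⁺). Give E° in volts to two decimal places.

+1.82 V

E°cell = −ΔG°/(nF) = −(-196.8×10³)/((2)(96485)) = +1.020 V.
Since Co³⁺/Co²⁺ is the cathode and Hg₂²⁺/Hg the anode, E°cell = E°(Co³⁺/Co²⁺) − E°(Hg₂²⁺/Hg).
So E°(Co³⁺/Co²⁺) = E°cell + E°(Hg₂²⁺/Hg) = +1.020 + (+0.80) = +1.82 V.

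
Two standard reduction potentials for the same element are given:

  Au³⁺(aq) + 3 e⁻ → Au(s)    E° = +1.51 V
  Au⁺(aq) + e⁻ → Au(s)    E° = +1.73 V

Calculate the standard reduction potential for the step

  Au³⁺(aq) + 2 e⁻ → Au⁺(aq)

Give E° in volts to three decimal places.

+1.400 V

Sequential free energies add, so n₃E°₃ = n₁E°₁ + n₂E°₂.
With n₃ = 3, and the known step contributing 1×(+1.73) V, the unknown satisfies 2·E° = 3×(+1.51) − 1×(+1.73) = +2.800.
E° = +2.800 / 2 = +1.400 V.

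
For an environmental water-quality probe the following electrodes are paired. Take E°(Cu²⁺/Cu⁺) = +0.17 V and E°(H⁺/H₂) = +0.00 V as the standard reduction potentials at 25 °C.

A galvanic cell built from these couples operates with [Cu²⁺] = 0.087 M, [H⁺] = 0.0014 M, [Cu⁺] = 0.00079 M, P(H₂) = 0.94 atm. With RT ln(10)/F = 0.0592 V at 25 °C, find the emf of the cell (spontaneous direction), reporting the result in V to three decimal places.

+0.459 V

Cu²⁺/Cu⁺ is the cathode (higher E°), H⁺/H₂ the anode: E°cell = +0.17 − (+0.00) = +0.17 V, n = 2.
Overall: 2 Cu²⁺(aq) + H₂(g) → 2 Cu⁺(aq) + 2 H⁺(aq)
Q = [Cu⁺]^2·[H⁺]^2 / ([Cu²⁺]^2·P(H₂)); log Q = -9.765.
E = E° − (0.0592/n) log Q = +0.17 − (0.0592/2)(-9.765) = +0.459 V.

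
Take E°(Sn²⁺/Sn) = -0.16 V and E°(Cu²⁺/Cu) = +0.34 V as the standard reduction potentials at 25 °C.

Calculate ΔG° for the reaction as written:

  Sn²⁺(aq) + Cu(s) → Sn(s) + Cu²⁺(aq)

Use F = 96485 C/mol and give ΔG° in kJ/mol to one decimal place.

+96.5 kJ/mol

As written, Sn²⁺/Sn is reduced (cathode) and Cu²⁺/Cu is oxidised (anode), so E°cell = (-0.16) − (+0.34) = -0.50 V.
Balancing electrons gives n = 2.
ΔG° = −nFE° = −(2)(96485)(-0.50) = 96,485 J = +96.5 kJ/mol.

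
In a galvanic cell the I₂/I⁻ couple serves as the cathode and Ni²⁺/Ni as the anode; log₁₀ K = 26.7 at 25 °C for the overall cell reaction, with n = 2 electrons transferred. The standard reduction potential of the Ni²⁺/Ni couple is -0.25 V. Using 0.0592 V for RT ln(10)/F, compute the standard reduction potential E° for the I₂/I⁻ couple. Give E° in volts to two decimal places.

E°cell = (0.0592/n)·log K = (0.0592/2)(26.7) = +0.790 V.
Since I₂/I⁻ is the cathode and Ni²⁺/Ni the anode, E°cell = E°(I₂/I⁻) − E°(Ni²⁺/Ni).
So E°(I₂/I⁻) = E°cell + E°(Ni²⁺/Ni) = +0.790 + (-0.25) = +0.54 V.

+0.54 V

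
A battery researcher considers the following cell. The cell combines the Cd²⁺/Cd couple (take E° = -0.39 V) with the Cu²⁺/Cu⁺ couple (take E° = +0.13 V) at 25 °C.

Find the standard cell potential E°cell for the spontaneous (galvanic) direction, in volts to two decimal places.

+0.52 V

The Cu²⁺/Cu⁺ couple has the higher reduction potential, so it is the cathode; Cd²⁺/Cd is oxidised at the anode.
E°cell = E°(cathode) − E°(anode) = (+0.13) − (-0.39) = +0.52 V.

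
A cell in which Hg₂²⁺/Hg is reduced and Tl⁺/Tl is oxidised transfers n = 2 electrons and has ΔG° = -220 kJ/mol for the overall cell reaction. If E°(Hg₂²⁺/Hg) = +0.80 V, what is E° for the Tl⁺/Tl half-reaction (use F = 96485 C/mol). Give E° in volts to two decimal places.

E°cell = −ΔG°/(nF) = −(-220×10³)/((2)(96485)) = +1.140 V.
Since Hg₂²⁺/Hg is the cathode and Tl⁺/Tl the anode, E°cell = E°(Hg₂²⁺/Hg) − E°(Tl⁺/Tl).
So E°(Tl⁺/Tl) = E°(Hg₂²⁺/Hg) − E°cell = (+0.80) − (+1.140) = -0.34 V.

-0.34 V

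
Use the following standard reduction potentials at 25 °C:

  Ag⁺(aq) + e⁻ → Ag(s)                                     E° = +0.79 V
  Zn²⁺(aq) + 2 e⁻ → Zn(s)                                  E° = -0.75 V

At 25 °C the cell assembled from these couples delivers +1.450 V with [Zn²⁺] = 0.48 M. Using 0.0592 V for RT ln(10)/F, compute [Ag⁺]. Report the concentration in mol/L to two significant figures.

0.021 M

Ag⁺/Ag is the cathode, Zn²⁺/Zn the anode: E°cell = +1.54 V, n = 2.
Overall reaction: 2 Ag⁺(aq) + Zn(s) → 2 Ag(s) + Zn²⁺(aq); Q = [Zn²⁺]^1/[Ag⁺]^2.
From E = E° − (0.0592/n) log Q: log Q = (E° − E)·n/0.0592 = (+1.54 − (+1.450))·2/0.0592 = 3.0405.
So 2·log[Ag⁺] = 1·log(0.48) − log Q = -0.3188 − (3.0405) = -3.3593; log[Ag⁺] = -3.3593 / 2 = -1.6797; [Ag⁺] = 10^(-1.6797) ≈ 0.021 M.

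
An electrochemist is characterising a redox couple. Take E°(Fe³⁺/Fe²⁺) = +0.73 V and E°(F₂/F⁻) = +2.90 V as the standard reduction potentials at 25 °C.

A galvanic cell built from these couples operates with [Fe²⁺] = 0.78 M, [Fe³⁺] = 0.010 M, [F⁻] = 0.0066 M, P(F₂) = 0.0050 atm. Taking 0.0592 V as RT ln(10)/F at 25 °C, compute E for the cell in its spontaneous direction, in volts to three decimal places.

F₂/F⁻ is the cathode (higher E°), Fe³⁺/Fe²⁺ the anode: E°cell = +2.90 − (+0.73) = +2.17 V, n = 2.
Overall: F₂(g) + 2 Fe²⁺(aq) → 2 F⁻(aq) + 2 Fe³⁺(aq)
Q = [F⁻]^2·[Fe³⁺]^2 / (P(F₂)·[Fe²⁺]^2); log Q = -5.844.
E = E° − (0.0592/n) log Q = +2.17 − (0.0592/2)(-5.844) = +2.343 V.

+2.343 V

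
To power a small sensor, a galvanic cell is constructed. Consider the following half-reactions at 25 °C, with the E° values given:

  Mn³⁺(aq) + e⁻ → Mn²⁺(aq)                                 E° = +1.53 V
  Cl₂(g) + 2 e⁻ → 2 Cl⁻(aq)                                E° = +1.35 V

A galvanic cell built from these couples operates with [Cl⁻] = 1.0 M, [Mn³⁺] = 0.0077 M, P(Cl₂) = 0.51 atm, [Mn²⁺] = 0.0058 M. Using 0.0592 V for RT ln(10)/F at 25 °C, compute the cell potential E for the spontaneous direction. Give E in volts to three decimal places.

Mn³⁺/Mn²⁺ is the cathode (higher E°), Cl₂/Cl⁻ the anode: E°cell = +1.53 − (+1.35) = +0.18 V, n = 2.
Overall: 2 Mn³⁺(aq) + 2 Cl⁻(aq) → 2 Mn²⁺(aq) + Cl₂(g)
Q = [Mn²⁺]^2·P(Cl₂) / ([Mn³⁺]^2·[Cl⁻]^2); log Q = -0.539.
E = E° − (0.0592/n) log Q = +0.18 − (0.0592/2)(-0.539) = +0.196 V.

+0.196 V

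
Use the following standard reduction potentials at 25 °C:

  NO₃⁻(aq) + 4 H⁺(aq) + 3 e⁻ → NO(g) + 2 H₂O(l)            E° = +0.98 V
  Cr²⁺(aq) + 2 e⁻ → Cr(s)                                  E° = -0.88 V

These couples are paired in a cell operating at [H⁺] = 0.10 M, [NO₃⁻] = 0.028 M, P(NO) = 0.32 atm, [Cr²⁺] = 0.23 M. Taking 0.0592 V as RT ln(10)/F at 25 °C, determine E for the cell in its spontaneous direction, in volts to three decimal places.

+1.779 V

NO₃⁻/NO is the cathode (higher E°), Cr²⁺/Cr the anode: E°cell = +0.98 − (-0.88) = +1.86 V, n = 6.
Overall: 2 NO₃⁻(aq) + 8 H⁺(aq) + 3 Cr(s) → 2 NO(g) + 4 H₂O(l) + 3 Cr²⁺(aq)
Q = P(NO)^2·[Cr²⁺]^3 / ([NO₃⁻]^2·[H⁺]^8); log Q = 8.201.
E = E° − (0.0592/n) log Q = +1.86 − (0.0592/6)(8.201) = +1.779 V.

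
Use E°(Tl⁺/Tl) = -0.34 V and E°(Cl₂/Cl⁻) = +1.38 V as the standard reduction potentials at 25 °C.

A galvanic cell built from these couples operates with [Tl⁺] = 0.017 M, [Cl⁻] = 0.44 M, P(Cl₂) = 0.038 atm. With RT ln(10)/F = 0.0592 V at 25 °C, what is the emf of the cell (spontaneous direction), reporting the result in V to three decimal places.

+1.804 V

Cl₂/Cl⁻ is the cathode (higher E°), Tl⁺/Tl the anode: E°cell = +1.38 − (-0.34) = +1.72 V, n = 2.
Overall: Cl₂(g) + 2 Tl(s) → 2 Cl⁻(aq) + 2 Tl⁺(aq)
Q = [Cl⁻]^2·[Tl⁺]^2 / (P(Cl₂)); log Q = -2.832.
E = E° − (0.0592/n) log Q = +1.72 − (0.0592/2)(-2.832) = +1.804 V.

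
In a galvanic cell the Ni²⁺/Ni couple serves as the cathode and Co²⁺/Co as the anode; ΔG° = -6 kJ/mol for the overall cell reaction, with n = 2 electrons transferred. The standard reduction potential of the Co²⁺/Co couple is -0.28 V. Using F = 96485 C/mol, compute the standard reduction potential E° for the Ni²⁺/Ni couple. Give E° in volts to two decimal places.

-0.25 V

E°cell = −ΔG°/(nF) = −(-6×10³)/((2)(96485)) = +0.031 V.
Since Ni²⁺/Ni is the cathode and Co²⁺/Co the anode, E°cell = E°(Ni²⁺/Ni) − E°(Co²⁺/Co).
So E°(Ni²⁺/Ni) = E°cell + E°(Co²⁺/Co) = +0.031 + (-0.28) = -0.25 V.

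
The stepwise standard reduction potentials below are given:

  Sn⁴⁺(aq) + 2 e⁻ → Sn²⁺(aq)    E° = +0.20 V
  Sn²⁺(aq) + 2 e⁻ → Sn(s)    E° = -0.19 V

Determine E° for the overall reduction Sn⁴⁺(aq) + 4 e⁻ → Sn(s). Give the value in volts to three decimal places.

+0.005 V

Standard free energies of sequential steps add: ΔG°₃ = ΔG°₁ + ΔG°₂, so n₃E°₃ = n₁E°₁ + n₂E°₂.
E°₃ = (2×+0.20 + 2×-0.19) / 4 = (+0.020) / 4 = +0.005 V.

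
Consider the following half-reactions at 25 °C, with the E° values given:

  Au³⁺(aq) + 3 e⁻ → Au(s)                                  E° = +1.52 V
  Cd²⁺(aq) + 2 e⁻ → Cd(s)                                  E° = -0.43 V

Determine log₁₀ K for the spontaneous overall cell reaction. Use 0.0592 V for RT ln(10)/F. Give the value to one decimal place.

197.6

Cathode: Au³⁺/Au; anode: Cd²⁺/Cd. E°cell = +1.95 V, n = 6.
log K = nE°cell / 0.0592 = (6)(+1.95) / 0.0592 = 197.6.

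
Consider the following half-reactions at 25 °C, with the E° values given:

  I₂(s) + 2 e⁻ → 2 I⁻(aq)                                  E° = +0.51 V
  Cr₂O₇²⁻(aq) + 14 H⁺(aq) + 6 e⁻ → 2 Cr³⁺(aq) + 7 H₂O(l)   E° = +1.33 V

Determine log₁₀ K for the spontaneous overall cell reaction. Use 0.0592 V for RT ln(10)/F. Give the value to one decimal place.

Cathode: Cr₂O₇²⁻/Cr³⁺; anode: I₂/I⁻. E°cell = +0.82 V, n = 6.
log K = nE°cell / 0.0592 = (6)(+0.82) / 0.0592 = 83.1.

83.1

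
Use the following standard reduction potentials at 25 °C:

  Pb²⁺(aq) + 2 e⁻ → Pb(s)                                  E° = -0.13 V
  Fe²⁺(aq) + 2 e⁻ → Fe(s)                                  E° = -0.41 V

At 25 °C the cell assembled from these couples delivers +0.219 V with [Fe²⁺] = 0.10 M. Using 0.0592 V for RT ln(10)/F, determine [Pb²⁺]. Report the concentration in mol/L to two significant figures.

Pb²⁺/Pb is the cathode, Fe²⁺/Fe the anode: E°cell = +0.28 V, n = 2.
Overall reaction: Pb²⁺(aq) + Fe(s) → Pb(s) + Fe²⁺(aq); Q = [Fe²⁺]^1/[Pb²⁺]^1.
From E = E° − (0.0592/n) log Q: log Q = (E° − E)·n/0.0592 = (+0.28 − (+0.219))·2/0.0592 = 2.0608.
So 1·log[Pb²⁺] = 1·log(0.1) − log Q = -1.0000 − (2.0608) = -3.0608; [Pb²⁺] = 10^(-3.0608) ≈ 0.00087 M.

0.00087 M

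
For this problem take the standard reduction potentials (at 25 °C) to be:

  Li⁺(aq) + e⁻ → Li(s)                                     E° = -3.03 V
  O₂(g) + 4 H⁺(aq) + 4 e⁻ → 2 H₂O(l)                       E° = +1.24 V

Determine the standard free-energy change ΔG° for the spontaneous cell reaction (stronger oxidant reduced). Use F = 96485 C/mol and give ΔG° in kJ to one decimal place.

-1648.0 kJ

O₂/H₂O (E° = +1.24 V) is the cathode; Li⁺/Li (E° = -3.03 V) is the anode, so E°cell = +4.27 V.
Balancing electrons gives n = 4 (lcm of 4 and 1).
ΔG° = −nFE° = −(4)(96485)(+4.27) = -1,647,964 J = -1648.0 kJ.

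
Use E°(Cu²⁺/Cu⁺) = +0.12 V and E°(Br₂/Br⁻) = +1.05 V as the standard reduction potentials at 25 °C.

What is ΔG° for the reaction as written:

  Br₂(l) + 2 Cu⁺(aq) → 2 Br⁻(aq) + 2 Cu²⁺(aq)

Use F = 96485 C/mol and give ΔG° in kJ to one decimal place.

-179.5 kJ

As written, Br₂/Br⁻ is reduced (cathode) and Cu²⁺/Cu⁺ is oxidised (anode), so E°cell = (+1.05) − (+0.12) = +0.93 V.
Balancing electrons gives n = 2.
ΔG° = −nFE° = −(2)(96485)(+0.93) = -179,462 J = -179.5 kJ.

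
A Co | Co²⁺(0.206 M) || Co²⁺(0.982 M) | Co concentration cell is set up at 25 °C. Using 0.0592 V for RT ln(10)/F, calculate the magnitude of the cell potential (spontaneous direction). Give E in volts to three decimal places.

For a concentration cell E°cell = 0. The 0.982 M side is the cathode (reduction is favoured where [Co²⁺] is higher).
With n = 2, E = −(0.0592/2) log([Co²⁺]ₐₙ/[Co²⁺]꜀ₐₜ) = −(0.0592/2) log(0.206/0.982) = −(0.0592/2)(-0.678) = +0.020 V.

+0.020 V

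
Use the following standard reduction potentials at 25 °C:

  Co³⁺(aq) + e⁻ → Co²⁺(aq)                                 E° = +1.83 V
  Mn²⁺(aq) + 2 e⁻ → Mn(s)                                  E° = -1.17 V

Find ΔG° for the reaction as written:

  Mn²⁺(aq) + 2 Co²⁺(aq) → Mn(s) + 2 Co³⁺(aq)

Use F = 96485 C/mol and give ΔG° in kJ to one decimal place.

+578.9 kJ

As written, Mn²⁺/Mn is reduced (cathode) and Co³⁺/Co²⁺ is oxidised (anode), so E°cell = (-1.17) − (+1.83) = -3.00 V.
Balancing electrons gives n = 2.
ΔG° = −nFE° = −(2)(96485)(-3.00) = 578,910 J = +578.9 kJ.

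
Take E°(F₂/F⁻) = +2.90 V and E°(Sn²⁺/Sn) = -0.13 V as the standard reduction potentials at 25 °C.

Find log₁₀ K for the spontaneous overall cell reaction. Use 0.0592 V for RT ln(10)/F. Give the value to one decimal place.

Cathode: F₂/F⁻; anode: Sn²⁺/Sn. E°cell = +3.03 V, n = 2.
log K = nE°cell / 0.0592 = (2)(+3.03) / 0.0592 = 102.4.

102.4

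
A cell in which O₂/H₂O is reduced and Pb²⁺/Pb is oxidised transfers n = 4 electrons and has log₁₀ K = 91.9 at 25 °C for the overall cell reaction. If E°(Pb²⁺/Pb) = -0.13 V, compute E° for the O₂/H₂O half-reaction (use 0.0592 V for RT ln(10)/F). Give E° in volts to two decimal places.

+1.23 V

E°cell = (0.0592/n)·log K = (0.0592/4)(91.9) = +1.360 V.
Since O₂/H₂O is the cathode and Pb²⁺/Pb the anode, E°cell = E°(O₂/H₂O) − E°(Pb²⁺/Pb).
So E°(O₂/H₂O) = E°cell + E°(Pb²⁺/Pb) = +1.360 + (-0.13) = +1.23 V.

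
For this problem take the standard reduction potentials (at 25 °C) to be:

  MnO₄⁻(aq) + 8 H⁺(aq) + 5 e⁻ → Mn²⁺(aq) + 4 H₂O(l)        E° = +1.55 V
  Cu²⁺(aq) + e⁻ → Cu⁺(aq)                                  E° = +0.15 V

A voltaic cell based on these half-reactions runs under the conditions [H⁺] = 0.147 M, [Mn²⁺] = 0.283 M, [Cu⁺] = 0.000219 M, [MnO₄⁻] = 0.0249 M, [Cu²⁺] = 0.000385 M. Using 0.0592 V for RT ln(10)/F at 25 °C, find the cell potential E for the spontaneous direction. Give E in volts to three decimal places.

+1.294 V

MnO₄⁻/Mn²⁺ is the cathode (higher E°), Cu²⁺/Cu⁺ the anode: E°cell = +1.55 − (+0.15) = +1.40 V, n = 5.
Overall: MnO₄⁻(aq) + 8 H⁺(aq) + 5 Cu⁺(aq) → Mn²⁺(aq) + 4 H₂O(l) + 5 Cu²⁺(aq)
Q = [Mn²⁺]·[Cu²⁺]^5 / ([MnO₄⁻]·[H⁺]^8·[Cu⁺]^5); log Q = 8.942.
E = E° − (0.0592/n) log Q = +1.40 − (0.0592/5)(8.942) = +1.294 V.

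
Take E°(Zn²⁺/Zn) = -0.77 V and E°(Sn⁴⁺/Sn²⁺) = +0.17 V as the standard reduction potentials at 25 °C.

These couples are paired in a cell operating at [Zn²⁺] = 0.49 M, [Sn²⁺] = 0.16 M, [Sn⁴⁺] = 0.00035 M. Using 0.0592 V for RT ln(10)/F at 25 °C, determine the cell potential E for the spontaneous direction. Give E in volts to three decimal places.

+0.870 V

Sn⁴⁺/Sn²⁺ is the cathode (higher E°), Zn²⁺/Zn the anode: E°cell = +0.17 − (-0.77) = +0.94 V, n = 2.
Overall: Sn⁴⁺(aq) + Zn(s) → Sn²⁺(aq) + Zn²⁺(aq)
Q = [Sn²⁺]·[Zn²⁺] / ([Sn⁴⁺]); log Q = 2.350.
E = E° − (0.0592/n) log Q = +0.94 − (0.0592/2)(2.350) = +0.870 V.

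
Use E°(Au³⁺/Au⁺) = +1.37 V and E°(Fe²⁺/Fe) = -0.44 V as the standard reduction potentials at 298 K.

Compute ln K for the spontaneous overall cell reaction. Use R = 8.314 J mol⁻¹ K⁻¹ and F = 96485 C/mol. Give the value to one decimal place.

Cathode: Au³⁺/Au⁺; anode: Fe²⁺/Fe. E°cell = (+1.37) − (-0.44) = +1.81 V, with n = 2.
ΔG° = −nFE° = −RT ln K, so ln K = nFE°/(RT) = (2)(96485)(+1.81) / ((8.314)(298)) = 140.975.

141.0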